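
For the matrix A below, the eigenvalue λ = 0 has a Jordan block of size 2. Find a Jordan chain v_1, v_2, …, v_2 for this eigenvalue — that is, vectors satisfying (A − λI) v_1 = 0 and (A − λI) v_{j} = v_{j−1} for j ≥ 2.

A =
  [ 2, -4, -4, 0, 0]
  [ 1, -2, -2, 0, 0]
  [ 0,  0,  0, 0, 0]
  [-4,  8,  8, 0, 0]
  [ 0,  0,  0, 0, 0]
A Jordan chain for λ = 0 of length 2:
v_1 = (2, 1, 0, -4, 0)ᵀ
v_2 = (1, 0, 0, 0, 0)ᵀ

Let N = A − (0)·I. We want v_2 with N^2 v_2 = 0 but N^1 v_2 ≠ 0; then v_{j-1} := N · v_j for j = 2, …, 2.

Pick v_2 = (1, 0, 0, 0, 0)ᵀ.
Then v_1 = N · v_2 = (2, 1, 0, -4, 0)ᵀ.

Sanity check: (A − (0)·I) v_1 = (0, 0, 0, 0, 0)ᵀ = 0. ✓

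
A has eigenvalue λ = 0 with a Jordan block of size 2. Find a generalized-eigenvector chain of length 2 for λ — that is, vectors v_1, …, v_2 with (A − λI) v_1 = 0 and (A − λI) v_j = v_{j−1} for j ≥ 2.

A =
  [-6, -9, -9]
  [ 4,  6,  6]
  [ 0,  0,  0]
A Jordan chain for λ = 0 of length 2:
v_1 = (-6, 4, 0)ᵀ
v_2 = (1, 0, 0)ᵀ

Let N = A − (0)·I. We want v_2 with N^2 v_2 = 0 but N^1 v_2 ≠ 0; then v_{j-1} := N · v_j for j = 2, …, 2.

Pick v_2 = (1, 0, 0)ᵀ.
Then v_1 = N · v_2 = (-6, 4, 0)ᵀ.

Sanity check: (A − (0)·I) v_1 = (0, 0, 0)ᵀ = 0. ✓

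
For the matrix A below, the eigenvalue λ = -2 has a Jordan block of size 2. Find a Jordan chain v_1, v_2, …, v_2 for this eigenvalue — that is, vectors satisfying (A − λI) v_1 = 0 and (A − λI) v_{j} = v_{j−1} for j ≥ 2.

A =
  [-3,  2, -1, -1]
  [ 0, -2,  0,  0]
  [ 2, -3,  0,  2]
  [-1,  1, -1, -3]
A Jordan chain for λ = -2 of length 2:
v_1 = (-1, 0, 2, -1)ᵀ
v_2 = (1, 0, 0, 0)ᵀ

Let N = A − (-2)·I. We want v_2 with N^2 v_2 = 0 but N^1 v_2 ≠ 0; then v_{j-1} := N · v_j for j = 2, …, 2.

Pick v_2 = (1, 0, 0, 0)ᵀ.
Then v_1 = N · v_2 = (-1, 0, 2, -1)ᵀ.

Sanity check: (A − (-2)·I) v_1 = (0, 0, 0, 0)ᵀ = 0. ✓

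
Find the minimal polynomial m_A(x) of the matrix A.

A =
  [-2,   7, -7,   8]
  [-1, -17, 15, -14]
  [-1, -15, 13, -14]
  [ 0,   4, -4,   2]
x^4 + 4*x^3 - 16*x - 16

The characteristic polynomial is χ_A(x) = (x - 2)*(x + 2)^3, so the eigenvalues are known. The minimal polynomial is
  m_A(x) = Π_λ (x − λ)^{k_λ}
where k_λ is the size of the *largest* Jordan block for λ (equivalently, the smallest k with (A − λI)^k v = 0 for every generalised eigenvector v of λ).

  λ = -2: largest Jordan block has size 3, contributing (x + 2)^3
  λ = 2: largest Jordan block has size 1, contributing (x − 2)

So m_A(x) = (x - 2)*(x + 2)^3 = x^4 + 4*x^3 - 16*x - 16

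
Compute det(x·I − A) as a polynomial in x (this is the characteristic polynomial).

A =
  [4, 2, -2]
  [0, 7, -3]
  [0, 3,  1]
x^3 - 12*x^2 + 48*x - 64

Expanding det(x·I − A) (e.g. by cofactor expansion or by noting that A is similar to its Jordan form J, which has the same characteristic polynomial as A) gives
  χ_A(x) = x^3 - 12*x^2 + 48*x - 64
which factors as (x - 4)^3. The eigenvalues (with algebraic multiplicities) are λ = 4 with multiplicity 3.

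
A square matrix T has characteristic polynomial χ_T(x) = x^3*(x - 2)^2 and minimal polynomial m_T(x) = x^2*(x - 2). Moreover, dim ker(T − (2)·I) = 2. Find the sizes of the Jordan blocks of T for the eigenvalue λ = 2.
Block sizes for λ = 2: [1, 1]

Step 1 — from the characteristic polynomial, algebraic multiplicity of λ = 2 is 2. From dim ker(T − (2)·I) = 2, there are exactly 2 Jordan blocks for λ = 2.
Step 2 — from the minimal polynomial, the factor (x − 2) tells us the largest block for λ = 2 has size 1.
Step 3 — with total size 2, 2 blocks, and largest block 1, the block sizes (in nonincreasing order) are [1, 1].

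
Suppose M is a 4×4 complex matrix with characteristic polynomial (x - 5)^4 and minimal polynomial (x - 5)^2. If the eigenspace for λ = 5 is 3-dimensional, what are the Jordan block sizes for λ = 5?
Block sizes for λ = 5: [2, 1, 1]

Step 1 — from the characteristic polynomial, algebraic multiplicity of λ = 5 is 4. From dim ker(M − (5)·I) = 3, there are exactly 3 Jordan blocks for λ = 5.
Step 2 — from the minimal polynomial, the factor (x − 5)^2 tells us the largest block for λ = 5 has size 2.
Step 3 — with total size 4, 3 blocks, and largest block 2, the block sizes (in nonincreasing order) are [2, 1, 1].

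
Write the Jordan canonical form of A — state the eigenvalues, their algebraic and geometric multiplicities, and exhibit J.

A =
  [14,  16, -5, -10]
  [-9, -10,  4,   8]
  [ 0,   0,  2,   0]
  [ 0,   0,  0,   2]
J_3(2) ⊕ J_1(2)

The characteristic polynomial is
  det(x·I − A) = x^4 - 8*x^3 + 24*x^2 - 32*x + 16 = (x - 2)^4

Eigenvalues and multiplicities (the geometric multiplicity of λ is n − rank(A − λI), which equals the number of Jordan blocks for λ):
  λ = 2: algebraic multiplicity = 4, geometric multiplicity = 2

Determining the block sizes for each eigenvalue:
  λ = 2: with am = 4 and gm = 2, the partition is not yet determined (e.g. several partitions of 4 into 2 parts exist). Let N = A − (2)·I. Computing rank(N^1) = 2, rank(N^2) = 1, rank(N^3) = 0; the number of blocks of size ≥ j is rank(N^{j−1}) − rank(N^j), giving [2, 1, 1]. So we have 1 block(s) of size 3, 1 block(s) of size 1 → block sizes [3, 1]

Assembling the blocks gives a Jordan form
J =
  [2, 1, 0, 0]
  [0, 2, 1, 0]
  [0, 0, 2, 0]
  [0, 0, 0, 2]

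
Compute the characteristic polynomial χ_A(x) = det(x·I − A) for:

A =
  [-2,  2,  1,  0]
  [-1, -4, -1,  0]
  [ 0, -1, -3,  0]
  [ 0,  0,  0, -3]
x^4 + 12*x^3 + 54*x^2 + 108*x + 81

Expanding det(x·I − A) (e.g. by cofactor expansion or by noting that A is similar to its Jordan form J, which has the same characteristic polynomial as A) gives
  χ_A(x) = x^4 + 12*x^3 + 54*x^2 + 108*x + 81
which factors as (x + 3)^4. The eigenvalues (with algebraic multiplicities) are λ = -3 with multiplicity 4.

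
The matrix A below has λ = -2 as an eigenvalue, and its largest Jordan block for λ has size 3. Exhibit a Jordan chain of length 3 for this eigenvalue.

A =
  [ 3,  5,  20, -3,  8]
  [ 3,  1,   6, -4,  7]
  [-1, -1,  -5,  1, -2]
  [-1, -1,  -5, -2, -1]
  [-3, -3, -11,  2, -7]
A Jordan chain for λ = -2 of length 3:
v_1 = (-1, 1, 0, 0, 0)ᵀ
v_2 = (5, 3, -1, -1, -3)ᵀ
v_3 = (1, 0, 0, 0, 0)ᵀ

Let N = A − (-2)·I. We want v_3 with N^3 v_3 = 0 but N^2 v_3 ≠ 0; then v_{j-1} := N · v_j for j = 3, …, 2.

Pick v_3 = (1, 0, 0, 0, 0)ᵀ.
Then v_2 = N · v_3 = (5, 3, -1, -1, -3)ᵀ.
Then v_1 = N · v_2 = (-1, 1, 0, 0, 0)ᵀ.

Sanity check: (A − (-2)·I) v_1 = (0, 0, 0, 0, 0)ᵀ = 0. ✓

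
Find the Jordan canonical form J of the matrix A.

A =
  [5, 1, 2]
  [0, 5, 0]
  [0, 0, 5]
J_2(5) ⊕ J_1(5)

The characteristic polynomial is
  det(x·I − A) = x^3 - 15*x^2 + 75*x - 125 = (x - 5)^3

Eigenvalues and multiplicities (the geometric multiplicity of λ is n − rank(A − λI), which equals the number of Jordan blocks for λ):
  λ = 5: algebraic multiplicity = 3, geometric multiplicity = 2

Determining the block sizes for each eigenvalue:
  λ = 5: 2 blocks summing to 3 forces exactly one block of size 2 and the rest size 1 → block sizes [2, 1]

Assembling the blocks gives a Jordan form
J =
  [5, 1, 0]
  [0, 5, 0]
  [0, 0, 5]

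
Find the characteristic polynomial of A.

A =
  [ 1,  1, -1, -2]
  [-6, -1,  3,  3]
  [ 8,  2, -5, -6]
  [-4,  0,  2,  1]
x^4 + 4*x^3 + 6*x^2 + 4*x + 1

Expanding det(x·I − A) (e.g. by cofactor expansion or by noting that A is similar to its Jordan form J, which has the same characteristic polynomial as A) gives
  χ_A(x) = x^4 + 4*x^3 + 6*x^2 + 4*x + 1
which factors as (x + 1)^4. The eigenvalues (with algebraic multiplicities) are λ = -1 with multiplicity 4.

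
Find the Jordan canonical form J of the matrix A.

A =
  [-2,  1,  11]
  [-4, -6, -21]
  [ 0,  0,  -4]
J_3(-4)

The characteristic polynomial is
  det(x·I − A) = x^3 + 12*x^2 + 48*x + 64 = (x + 4)^3

Eigenvalues and multiplicities (the geometric multiplicity of λ is n − rank(A − λI), which equals the number of Jordan blocks for λ):
  λ = -4: algebraic multiplicity = 3, geometric multiplicity = 1

Determining the block sizes for each eigenvalue:
  λ = -4: one block (gm = 1), so the single block has size am = 3 → block sizes [3]

Assembling the blocks gives a Jordan form
J =
  [-4,  1,  0]
  [ 0, -4,  1]
  [ 0,  0, -4]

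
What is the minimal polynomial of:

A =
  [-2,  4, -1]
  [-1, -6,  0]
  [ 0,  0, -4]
x^3 + 12*x^2 + 48*x + 64

The characteristic polynomial is χ_A(x) = (x + 4)^3, so the eigenvalues are known. The minimal polynomial is
  m_A(x) = Π_λ (x − λ)^{k_λ}
where k_λ is the size of the *largest* Jordan block for λ (equivalently, the smallest k with (A − λI)^k v = 0 for every generalised eigenvector v of λ).

  λ = -4: largest Jordan block has size 3, contributing (x + 4)^3

So m_A(x) = (x + 4)^3 = x^3 + 12*x^2 + 48*x + 64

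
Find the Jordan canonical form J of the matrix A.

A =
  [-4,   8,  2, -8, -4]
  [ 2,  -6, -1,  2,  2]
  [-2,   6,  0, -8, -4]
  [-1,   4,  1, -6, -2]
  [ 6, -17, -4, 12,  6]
J_3(-2) ⊕ J_2(-2)

The characteristic polynomial is
  det(x·I − A) = x^5 + 10*x^4 + 40*x^3 + 80*x^2 + 80*x + 32 = (x + 2)^5

Eigenvalues and multiplicities (the geometric multiplicity of λ is n − rank(A − λI), which equals the number of Jordan blocks for λ):
  λ = -2: algebraic multiplicity = 5, geometric multiplicity = 2

Determining the block sizes for each eigenvalue:
  λ = -2: with am = 5 and gm = 2, the partition is not yet determined (e.g. several partitions of 5 into 2 parts exist). Let N = A − (-2)·I. Computing rank(N^1) = 3, rank(N^2) = 1, rank(N^3) = 0; the number of blocks of size ≥ j is rank(N^{j−1}) − rank(N^j), giving [2, 2, 1]. So we have 1 block(s) of size 3, 1 block(s) of size 2 → block sizes [3, 2]

Assembling the blocks gives a Jordan form
J =
  [-2,  1,  0,  0,  0]
  [ 0, -2,  1,  0,  0]
  [ 0,  0, -2,  0,  0]
  [ 0,  0,  0, -2,  1]
  [ 0,  0,  0,  0, -2]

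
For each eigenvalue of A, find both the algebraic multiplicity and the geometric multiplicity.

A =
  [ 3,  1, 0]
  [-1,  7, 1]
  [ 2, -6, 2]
λ = 4: alg = 3, geom = 1

Step 1 — factor the characteristic polynomial to read off the algebraic multiplicities:
  χ_A(x) = (x - 4)^3

Step 2 — compute geometric multiplicities via the rank-nullity identity g(λ) = n − rank(A − λI):
  rank(A − (4)·I) = 2, so dim ker(A − (4)·I) = n − 2 = 1

Summary:
  λ = 4: algebraic multiplicity = 3, geometric multiplicity = 1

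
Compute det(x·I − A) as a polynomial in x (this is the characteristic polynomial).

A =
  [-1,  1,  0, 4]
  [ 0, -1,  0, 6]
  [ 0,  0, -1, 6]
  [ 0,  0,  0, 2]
x^4 + x^3 - 3*x^2 - 5*x - 2

Expanding det(x·I − A) (e.g. by cofactor expansion or by noting that A is similar to its Jordan form J, which has the same characteristic polynomial as A) gives
  χ_A(x) = x^4 + x^3 - 3*x^2 - 5*x - 2
which factors as (x - 2)*(x + 1)^3. The eigenvalues (with algebraic multiplicities) are λ = -1 with multiplicity 3, λ = 2 with multiplicity 1.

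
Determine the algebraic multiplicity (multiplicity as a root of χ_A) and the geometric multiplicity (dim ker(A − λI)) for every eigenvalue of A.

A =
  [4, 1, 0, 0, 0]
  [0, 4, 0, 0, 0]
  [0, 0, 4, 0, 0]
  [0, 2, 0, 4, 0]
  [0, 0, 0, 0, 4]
λ = 4: alg = 5, geom = 4

Step 1 — factor the characteristic polynomial to read off the algebraic multiplicities:
  χ_A(x) = (x - 4)^5

Step 2 — compute geometric multiplicities via the rank-nullity identity g(λ) = n − rank(A − λI):
  rank(A − (4)·I) = 1, so dim ker(A − (4)·I) = n − 1 = 4

Summary:
  λ = 4: algebraic multiplicity = 5, geometric multiplicity = 4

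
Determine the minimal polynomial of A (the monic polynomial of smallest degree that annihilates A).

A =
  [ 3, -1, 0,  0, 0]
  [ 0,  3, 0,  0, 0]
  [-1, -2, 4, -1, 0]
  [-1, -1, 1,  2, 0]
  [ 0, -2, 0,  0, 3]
x^2 - 6*x + 9

The characteristic polynomial is χ_A(x) = (x - 3)^5, so the eigenvalues are known. The minimal polynomial is
  m_A(x) = Π_λ (x − λ)^{k_λ}
where k_λ is the size of the *largest* Jordan block for λ (equivalently, the smallest k with (A − λI)^k v = 0 for every generalised eigenvector v of λ).

  λ = 3: largest Jordan block has size 2, contributing (x − 3)^2

So m_A(x) = (x - 3)^2 = x^2 - 6*x + 9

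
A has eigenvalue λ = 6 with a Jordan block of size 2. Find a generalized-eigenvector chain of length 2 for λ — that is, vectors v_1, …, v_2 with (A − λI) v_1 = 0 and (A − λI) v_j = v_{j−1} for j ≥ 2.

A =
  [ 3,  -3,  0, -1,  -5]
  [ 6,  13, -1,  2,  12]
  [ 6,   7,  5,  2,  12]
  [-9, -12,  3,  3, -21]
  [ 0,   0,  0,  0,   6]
A Jordan chain for λ = 6 of length 2:
v_1 = (-3, 6, 6, -9, 0)ᵀ
v_2 = (1, 0, 0, 0, 0)ᵀ

Let N = A − (6)·I. We want v_2 with N^2 v_2 = 0 but N^1 v_2 ≠ 0; then v_{j-1} := N · v_j for j = 2, …, 2.

Pick v_2 = (1, 0, 0, 0, 0)ᵀ.
Then v_1 = N · v_2 = (-3, 6, 6, -9, 0)ᵀ.

Sanity check: (A − (6)·I) v_1 = (0, 0, 0, 0, 0)ᵀ = 0. ✓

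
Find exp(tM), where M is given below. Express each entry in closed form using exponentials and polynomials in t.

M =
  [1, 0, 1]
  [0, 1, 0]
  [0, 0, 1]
e^{tM} =
  [exp(t), 0, t*exp(t)]
  [0, exp(t), 0]
  [0, 0, exp(t)]

Strategy: write M = P · J · P⁻¹ where J is a Jordan canonical form, so e^{tM} = P · e^{tJ} · P⁻¹, and e^{tJ} can be computed block-by-block.

M has Jordan form
J =
  [1, 1, 0]
  [0, 1, 0]
  [0, 0, 1]
(up to reordering of blocks).

Per-block formulas:
  For a 2×2 Jordan block J_2(1): exp(t · J_2(1)) = e^(1t)·(I + t·N), where N is the 2×2 nilpotent shift.
  For a 1×1 block at λ = 1: exp(t · [1]) = [e^(1t)].

After assembling e^{tJ} and conjugating by P, we get:

e^{tM} =
  [exp(t), 0, t*exp(t)]
  [0, exp(t), 0]
  [0, 0, exp(t)]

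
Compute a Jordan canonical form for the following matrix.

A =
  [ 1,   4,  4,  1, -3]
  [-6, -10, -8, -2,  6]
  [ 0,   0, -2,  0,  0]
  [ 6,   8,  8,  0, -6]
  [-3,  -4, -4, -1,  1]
J_2(-2) ⊕ J_1(-2) ⊕ J_1(-2) ⊕ J_1(-2)

The characteristic polynomial is
  det(x·I − A) = x^5 + 10*x^4 + 40*x^3 + 80*x^2 + 80*x + 32 = (x + 2)^5

Eigenvalues and multiplicities (the geometric multiplicity of λ is n − rank(A − λI), which equals the number of Jordan blocks for λ):
  λ = -2: algebraic multiplicity = 5, geometric multiplicity = 4

Determining the block sizes for each eigenvalue:
  λ = -2: 4 blocks summing to 5 forces exactly one block of size 2 and the rest size 1 → block sizes [2, 1, 1, 1]

Assembling the blocks gives a Jordan form
J =
  [-2,  1,  0,  0,  0]
  [ 0, -2,  0,  0,  0]
  [ 0,  0, -2,  0,  0]
  [ 0,  0,  0, -2,  0]
  [ 0,  0,  0,  0, -2]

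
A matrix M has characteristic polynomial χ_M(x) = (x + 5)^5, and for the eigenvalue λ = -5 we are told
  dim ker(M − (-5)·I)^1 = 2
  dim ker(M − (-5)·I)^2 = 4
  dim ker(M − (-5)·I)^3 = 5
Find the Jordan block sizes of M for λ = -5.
Block sizes for λ = -5: [3, 2]

From the dimensions of kernels of powers, the number of Jordan blocks of size at least j is d_j − d_{j−1} where d_j = dim ker(N^j) (with d_0 = 0). Computing the differences gives [2, 2, 1].
The number of blocks of size exactly k is (#blocks of size ≥ k) − (#blocks of size ≥ k + 1), so the partition is: 1 block(s) of size 2, 1 block(s) of size 3.
In nonincreasing order the block sizes are [3, 2].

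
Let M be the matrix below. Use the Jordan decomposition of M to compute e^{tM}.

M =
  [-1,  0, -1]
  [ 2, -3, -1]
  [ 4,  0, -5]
e^{tM} =
  [2*t*exp(-3*t) + exp(-3*t), 0, -t*exp(-3*t)]
  [2*t*exp(-3*t), exp(-3*t), -t*exp(-3*t)]
  [4*t*exp(-3*t), 0, -2*t*exp(-3*t) + exp(-3*t)]

Strategy: write M = P · J · P⁻¹ where J is a Jordan canonical form, so e^{tM} = P · e^{tJ} · P⁻¹, and e^{tJ} can be computed block-by-block.

M has Jordan form
J =
  [-3,  1,  0]
  [ 0, -3,  0]
  [ 0,  0, -3]
(up to reordering of blocks).

Per-block formulas:
  For a 1×1 block at λ = -3: exp(t · [-3]) = [e^(-3t)].
  For a 2×2 Jordan block J_2(-3): exp(t · J_2(-3)) = e^(-3t)·(I + t·N), where N is the 2×2 nilpotent shift.

After assembling e^{tJ} and conjugating by P, we get:

e^{tM} =
  [2*t*exp(-3*t) + exp(-3*t), 0, -t*exp(-3*t)]
  [2*t*exp(-3*t), exp(-3*t), -t*exp(-3*t)]
  [4*t*exp(-3*t), 0, -2*t*exp(-3*t) + exp(-3*t)]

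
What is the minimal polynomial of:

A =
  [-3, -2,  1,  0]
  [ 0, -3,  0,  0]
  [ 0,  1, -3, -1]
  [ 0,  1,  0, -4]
x^3 + 10*x^2 + 33*x + 36

The characteristic polynomial is χ_A(x) = (x + 3)^3*(x + 4), so the eigenvalues are known. The minimal polynomial is
  m_A(x) = Π_λ (x − λ)^{k_λ}
where k_λ is the size of the *largest* Jordan block for λ (equivalently, the smallest k with (A − λI)^k v = 0 for every generalised eigenvector v of λ).

  λ = -4: largest Jordan block has size 1, contributing (x + 4)
  λ = -3: largest Jordan block has size 2, contributing (x + 3)^2

So m_A(x) = (x + 3)^2*(x + 4) = x^3 + 10*x^2 + 33*x + 36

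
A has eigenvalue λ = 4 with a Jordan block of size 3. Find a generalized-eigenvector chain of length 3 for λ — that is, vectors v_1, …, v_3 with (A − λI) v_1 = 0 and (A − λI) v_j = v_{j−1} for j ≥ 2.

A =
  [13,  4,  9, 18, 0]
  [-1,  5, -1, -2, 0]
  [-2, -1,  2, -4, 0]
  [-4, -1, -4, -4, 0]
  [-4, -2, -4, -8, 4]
A Jordan chain for λ = 4 of length 3:
v_1 = (-13, 0, 3, 5, 6)ᵀ
v_2 = (9, -1, -2, -4, -4)ᵀ
v_3 = (1, 0, 0, 0, 0)ᵀ

Let N = A − (4)·I. We want v_3 with N^3 v_3 = 0 but N^2 v_3 ≠ 0; then v_{j-1} := N · v_j for j = 3, …, 2.

Pick v_3 = (1, 0, 0, 0, 0)ᵀ.
Then v_2 = N · v_3 = (9, -1, -2, -4, -4)ᵀ.
Then v_1 = N · v_2 = (-13, 0, 3, 5, 6)ᵀ.

Sanity check: (A − (4)·I) v_1 = (0, 0, 0, 0, 0)ᵀ = 0. ✓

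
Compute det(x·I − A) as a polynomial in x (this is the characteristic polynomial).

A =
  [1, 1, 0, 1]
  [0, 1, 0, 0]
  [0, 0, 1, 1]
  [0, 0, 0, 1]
x^4 - 4*x^3 + 6*x^2 - 4*x + 1

Expanding det(x·I − A) (e.g. by cofactor expansion or by noting that A is similar to its Jordan form J, which has the same characteristic polynomial as A) gives
  χ_A(x) = x^4 - 4*x^3 + 6*x^2 - 4*x + 1
which factors as (x - 1)^4. The eigenvalues (with algebraic multiplicities) are λ = 1 with multiplicity 4.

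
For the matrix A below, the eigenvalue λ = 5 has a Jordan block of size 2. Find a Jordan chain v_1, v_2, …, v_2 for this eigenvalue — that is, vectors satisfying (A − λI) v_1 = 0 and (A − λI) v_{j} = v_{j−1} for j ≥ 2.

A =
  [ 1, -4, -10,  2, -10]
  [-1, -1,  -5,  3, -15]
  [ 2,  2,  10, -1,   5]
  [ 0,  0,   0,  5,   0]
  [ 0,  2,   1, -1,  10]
A Jordan chain for λ = 5 of length 2:
v_1 = (-4, -1, 2, 0, 0)ᵀ
v_2 = (1, 0, 0, 0, 0)ᵀ

Let N = A − (5)·I. We want v_2 with N^2 v_2 = 0 but N^1 v_2 ≠ 0; then v_{j-1} := N · v_j for j = 2, …, 2.

Pick v_2 = (1, 0, 0, 0, 0)ᵀ.
Then v_1 = N · v_2 = (-4, -1, 2, 0, 0)ᵀ.

Sanity check: (A − (5)·I) v_1 = (0, 0, 0, 0, 0)ᵀ = 0. ✓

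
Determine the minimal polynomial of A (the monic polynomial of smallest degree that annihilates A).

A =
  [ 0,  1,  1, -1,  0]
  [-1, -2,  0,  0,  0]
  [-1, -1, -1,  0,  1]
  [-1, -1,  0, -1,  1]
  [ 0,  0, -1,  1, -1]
x^3 + 3*x^2 + 3*x + 1

The characteristic polynomial is χ_A(x) = (x + 1)^5, so the eigenvalues are known. The minimal polynomial is
  m_A(x) = Π_λ (x − λ)^{k_λ}
where k_λ is the size of the *largest* Jordan block for λ (equivalently, the smallest k with (A − λI)^k v = 0 for every generalised eigenvector v of λ).

  λ = -1: largest Jordan block has size 3, contributing (x + 1)^3

So m_A(x) = (x + 1)^3 = x^3 + 3*x^2 + 3*x + 1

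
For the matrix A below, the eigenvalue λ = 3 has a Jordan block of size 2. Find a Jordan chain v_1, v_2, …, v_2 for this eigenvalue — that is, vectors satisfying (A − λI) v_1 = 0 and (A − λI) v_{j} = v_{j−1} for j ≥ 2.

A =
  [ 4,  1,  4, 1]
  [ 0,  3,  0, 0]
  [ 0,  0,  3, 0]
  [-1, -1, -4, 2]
A Jordan chain for λ = 3 of length 2:
v_1 = (1, 0, 0, -1)ᵀ
v_2 = (1, 0, 0, 0)ᵀ

Let N = A − (3)·I. We want v_2 with N^2 v_2 = 0 but N^1 v_2 ≠ 0; then v_{j-1} := N · v_j for j = 2, …, 2.

Pick v_2 = (1, 0, 0, 0)ᵀ.
Then v_1 = N · v_2 = (1, 0, 0, -1)ᵀ.

Sanity check: (A − (3)·I) v_1 = (0, 0, 0, 0)ᵀ = 0. ✓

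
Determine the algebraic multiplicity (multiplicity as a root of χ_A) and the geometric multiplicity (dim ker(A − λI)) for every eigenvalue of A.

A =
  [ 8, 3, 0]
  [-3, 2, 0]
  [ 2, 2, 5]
λ = 5: alg = 3, geom = 2

Step 1 — factor the characteristic polynomial to read off the algebraic multiplicities:
  χ_A(x) = (x - 5)^3

Step 2 — compute geometric multiplicities via the rank-nullity identity g(λ) = n − rank(A − λI):
  rank(A − (5)·I) = 1, so dim ker(A − (5)·I) = n − 1 = 2

Summary:
  λ = 5: algebraic multiplicity = 3, geometric multiplicity = 2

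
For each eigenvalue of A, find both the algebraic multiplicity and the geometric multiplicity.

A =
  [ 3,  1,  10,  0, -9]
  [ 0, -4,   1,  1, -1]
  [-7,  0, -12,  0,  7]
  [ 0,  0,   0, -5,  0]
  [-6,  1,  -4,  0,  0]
λ = -5: alg = 4, geom = 2; λ = 2: alg = 1, geom = 1

Step 1 — factor the characteristic polynomial to read off the algebraic multiplicities:
  χ_A(x) = (x - 2)*(x + 5)^4

Step 2 — compute geometric multiplicities via the rank-nullity identity g(λ) = n − rank(A − λI):
  rank(A − (-5)·I) = 3, so dim ker(A − (-5)·I) = n − 3 = 2
  rank(A − (2)·I) = 4, so dim ker(A − (2)·I) = n − 4 = 1

Summary:
  λ = -5: algebraic multiplicity = 4, geometric multiplicity = 2
  λ = 2: algebraic multiplicity = 1, geometric multiplicity = 1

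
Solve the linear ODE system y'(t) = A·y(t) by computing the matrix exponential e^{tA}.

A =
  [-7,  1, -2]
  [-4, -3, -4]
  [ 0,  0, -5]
e^{tA} =
  [-2*t*exp(-5*t) + exp(-5*t), t*exp(-5*t), -2*t*exp(-5*t)]
  [-4*t*exp(-5*t), 2*t*exp(-5*t) + exp(-5*t), -4*t*exp(-5*t)]
  [0, 0, exp(-5*t)]

Strategy: write A = P · J · P⁻¹ where J is a Jordan canonical form, so e^{tA} = P · e^{tJ} · P⁻¹, and e^{tJ} can be computed block-by-block.

A has Jordan form
J =
  [-5,  1,  0]
  [ 0, -5,  0]
  [ 0,  0, -5]
(up to reordering of blocks).

Per-block formulas:
  For a 1×1 block at λ = -5: exp(t · [-5]) = [e^(-5t)].
  For a 2×2 Jordan block J_2(-5): exp(t · J_2(-5)) = e^(-5t)·(I + t·N), where N is the 2×2 nilpotent shift.

After assembling e^{tJ} and conjugating by P, we get:

e^{tA} =
  [-2*t*exp(-5*t) + exp(-5*t), t*exp(-5*t), -2*t*exp(-5*t)]
  [-4*t*exp(-5*t), 2*t*exp(-5*t) + exp(-5*t), -4*t*exp(-5*t)]
  [0, 0, exp(-5*t)]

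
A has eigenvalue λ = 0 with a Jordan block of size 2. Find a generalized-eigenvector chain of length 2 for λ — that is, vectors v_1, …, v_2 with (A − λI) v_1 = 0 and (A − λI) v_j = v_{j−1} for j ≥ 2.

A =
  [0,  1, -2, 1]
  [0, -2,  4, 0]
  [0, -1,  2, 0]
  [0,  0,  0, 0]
A Jordan chain for λ = 0 of length 2:
v_1 = (1, -2, -1, 0)ᵀ
v_2 = (0, 1, 0, 0)ᵀ

Let N = A − (0)·I. We want v_2 with N^2 v_2 = 0 but N^1 v_2 ≠ 0; then v_{j-1} := N · v_j for j = 2, …, 2.

Pick v_2 = (0, 1, 0, 0)ᵀ.
Then v_1 = N · v_2 = (1, -2, -1, 0)ᵀ.

Sanity check: (A − (0)·I) v_1 = (0, 0, 0, 0)ᵀ = 0. ✓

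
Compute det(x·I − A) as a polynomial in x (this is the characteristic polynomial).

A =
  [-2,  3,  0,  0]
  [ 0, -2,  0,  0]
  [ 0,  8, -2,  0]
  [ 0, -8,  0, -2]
x^4 + 8*x^3 + 24*x^2 + 32*x + 16

Expanding det(x·I − A) (e.g. by cofactor expansion or by noting that A is similar to its Jordan form J, which has the same characteristic polynomial as A) gives
  χ_A(x) = x^4 + 8*x^3 + 24*x^2 + 32*x + 16
which factors as (x + 2)^4. The eigenvalues (with algebraic multiplicities) are λ = -2 with multiplicity 4.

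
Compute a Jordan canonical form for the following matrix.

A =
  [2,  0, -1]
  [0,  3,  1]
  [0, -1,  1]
J_3(2)

The characteristic polynomial is
  det(x·I − A) = x^3 - 6*x^2 + 12*x - 8 = (x - 2)^3

Eigenvalues and multiplicities (the geometric multiplicity of λ is n − rank(A − λI), which equals the number of Jordan blocks for λ):
  λ = 2: algebraic multiplicity = 3, geometric multiplicity = 1

Determining the block sizes for each eigenvalue:
  λ = 2: one block (gm = 1), so the single block has size am = 3 → block sizes [3]

Assembling the blocks gives a Jordan form
J =
  [2, 1, 0]
  [0, 2, 1]
  [0, 0, 2]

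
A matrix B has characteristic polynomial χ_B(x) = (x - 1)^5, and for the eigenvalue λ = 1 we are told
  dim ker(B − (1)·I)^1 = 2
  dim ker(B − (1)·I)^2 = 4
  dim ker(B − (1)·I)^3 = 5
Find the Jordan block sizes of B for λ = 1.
Block sizes for λ = 1: [3, 2]

From the dimensions of kernels of powers, the number of Jordan blocks of size at least j is d_j − d_{j−1} where d_j = dim ker(N^j) (with d_0 = 0). Computing the differences gives [2, 2, 1].
The number of blocks of size exactly k is (#blocks of size ≥ k) − (#blocks of size ≥ k + 1), so the partition is: 1 block(s) of size 2, 1 block(s) of size 3.
In nonincreasing order the block sizes are [3, 2].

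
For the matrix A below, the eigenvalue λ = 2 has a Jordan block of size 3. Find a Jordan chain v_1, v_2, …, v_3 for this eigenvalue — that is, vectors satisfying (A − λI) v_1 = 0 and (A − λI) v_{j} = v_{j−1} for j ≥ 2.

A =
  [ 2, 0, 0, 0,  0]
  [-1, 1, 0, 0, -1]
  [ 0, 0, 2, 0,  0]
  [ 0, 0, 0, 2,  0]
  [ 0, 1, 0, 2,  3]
A Jordan chain for λ = 2 of length 3:
v_1 = (0, 1, 0, 0, -1)ᵀ
v_2 = (0, -1, 0, 0, 0)ᵀ
v_3 = (1, 0, 0, 0, 0)ᵀ

Let N = A − (2)·I. We want v_3 with N^3 v_3 = 0 but N^2 v_3 ≠ 0; then v_{j-1} := N · v_j for j = 3, …, 2.

Pick v_3 = (1, 0, 0, 0, 0)ᵀ.
Then v_2 = N · v_3 = (0, -1, 0, 0, 0)ᵀ.
Then v_1 = N · v_2 = (0, 1, 0, 0, -1)ᵀ.

Sanity check: (A − (2)·I) v_1 = (0, 0, 0, 0, 0)ᵀ = 0. ✓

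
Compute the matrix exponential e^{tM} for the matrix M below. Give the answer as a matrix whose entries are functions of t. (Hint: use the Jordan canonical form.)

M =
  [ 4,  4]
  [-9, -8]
e^{tM} =
  [6*t*exp(-2*t) + exp(-2*t), 4*t*exp(-2*t)]
  [-9*t*exp(-2*t), -6*t*exp(-2*t) + exp(-2*t)]

Strategy: write M = P · J · P⁻¹ where J is a Jordan canonical form, so e^{tM} = P · e^{tJ} · P⁻¹, and e^{tJ} can be computed block-by-block.

M has Jordan form
J =
  [-2,  1]
  [ 0, -2]
(up to reordering of blocks).

Per-block formulas:
  For a 2×2 Jordan block J_2(-2): exp(t · J_2(-2)) = e^(-2t)·(I + t·N), where N is the 2×2 nilpotent shift.

After assembling e^{tJ} and conjugating by P, we get:

e^{tM} =
  [6*t*exp(-2*t) + exp(-2*t), 4*t*exp(-2*t)]
  [-9*t*exp(-2*t), -6*t*exp(-2*t) + exp(-2*t)]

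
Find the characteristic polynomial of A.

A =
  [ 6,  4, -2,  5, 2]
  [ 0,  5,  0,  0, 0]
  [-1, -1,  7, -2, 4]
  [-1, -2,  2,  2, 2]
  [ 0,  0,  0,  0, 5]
x^5 - 25*x^4 + 250*x^3 - 1250*x^2 + 3125*x - 3125

Expanding det(x·I − A) (e.g. by cofactor expansion or by noting that A is similar to its Jordan form J, which has the same characteristic polynomial as A) gives
  χ_A(x) = x^5 - 25*x^4 + 250*x^3 - 1250*x^2 + 3125*x - 3125
which factors as (x - 5)^5. The eigenvalues (with algebraic multiplicities) are λ = 5 with multiplicity 5.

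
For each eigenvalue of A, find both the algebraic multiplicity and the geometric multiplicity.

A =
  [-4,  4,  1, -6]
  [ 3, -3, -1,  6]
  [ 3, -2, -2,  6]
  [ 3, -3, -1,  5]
λ = -1: alg = 4, geom = 2

Step 1 — factor the characteristic polynomial to read off the algebraic multiplicities:
  χ_A(x) = (x + 1)^4

Step 2 — compute geometric multiplicities via the rank-nullity identity g(λ) = n − rank(A − λI):
  rank(A − (-1)·I) = 2, so dim ker(A − (-1)·I) = n − 2 = 2

Summary:
  λ = -1: algebraic multiplicity = 4, geometric multiplicity = 2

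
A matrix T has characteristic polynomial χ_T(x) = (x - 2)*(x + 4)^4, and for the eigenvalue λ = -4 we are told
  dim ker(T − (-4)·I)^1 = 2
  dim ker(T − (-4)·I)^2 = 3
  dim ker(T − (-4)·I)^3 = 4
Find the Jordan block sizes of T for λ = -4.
Block sizes for λ = -4: [3, 1]

From the dimensions of kernels of powers, the number of Jordan blocks of size at least j is d_j − d_{j−1} where d_j = dim ker(N^j) (with d_0 = 0). Computing the differences gives [2, 1, 1].
The number of blocks of size exactly k is (#blocks of size ≥ k) − (#blocks of size ≥ k + 1), so the partition is: 1 block(s) of size 1, 1 block(s) of size 3.
In nonincreasing order the block sizes are [3, 1].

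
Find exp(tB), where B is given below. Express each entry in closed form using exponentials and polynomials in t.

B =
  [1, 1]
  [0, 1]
e^{tB} =
  [exp(t), t*exp(t)]
  [0, exp(t)]

Strategy: write B = P · J · P⁻¹ where J is a Jordan canonical form, so e^{tB} = P · e^{tJ} · P⁻¹, and e^{tJ} can be computed block-by-block.

B has Jordan form
J =
  [1, 1]
  [0, 1]
(up to reordering of blocks).

Per-block formulas:
  For a 2×2 Jordan block J_2(1): exp(t · J_2(1)) = e^(1t)·(I + t·N), where N is the 2×2 nilpotent shift.

After assembling e^{tJ} and conjugating by P, we get:

e^{tB} =
  [exp(t), t*exp(t)]
  [0, exp(t)]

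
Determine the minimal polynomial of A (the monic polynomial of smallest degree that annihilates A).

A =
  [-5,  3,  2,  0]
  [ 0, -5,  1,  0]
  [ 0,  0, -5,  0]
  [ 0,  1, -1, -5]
x^3 + 15*x^2 + 75*x + 125

The characteristic polynomial is χ_A(x) = (x + 5)^4, so the eigenvalues are known. The minimal polynomial is
  m_A(x) = Π_λ (x − λ)^{k_λ}
where k_λ is the size of the *largest* Jordan block for λ (equivalently, the smallest k with (A − λI)^k v = 0 for every generalised eigenvector v of λ).

  λ = -5: largest Jordan block has size 3, contributing (x + 5)^3

So m_A(x) = (x + 5)^3 = x^3 + 15*x^2 + 75*x + 125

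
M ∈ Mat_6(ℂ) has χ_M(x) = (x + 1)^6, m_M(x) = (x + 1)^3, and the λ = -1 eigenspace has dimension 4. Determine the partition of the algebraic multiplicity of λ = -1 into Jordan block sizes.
Block sizes for λ = -1: [3, 1, 1, 1]

Step 1 — from the characteristic polynomial, algebraic multiplicity of λ = -1 is 6. From dim ker(M − (-1)·I) = 4, there are exactly 4 Jordan blocks for λ = -1.
Step 2 — from the minimal polynomial, the factor (x + 1)^3 tells us the largest block for λ = -1 has size 3.
Step 3 — with total size 6, 4 blocks, and largest block 3, the block sizes (in nonincreasing order) are [3, 1, 1, 1].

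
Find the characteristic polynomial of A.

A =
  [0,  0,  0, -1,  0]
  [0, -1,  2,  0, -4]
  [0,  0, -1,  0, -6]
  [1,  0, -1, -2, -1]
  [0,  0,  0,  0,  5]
x^5 - x^4 - 14*x^3 - 26*x^2 - 19*x - 5

Expanding det(x·I − A) (e.g. by cofactor expansion or by noting that A is similar to its Jordan form J, which has the same characteristic polynomial as A) gives
  χ_A(x) = x^5 - x^4 - 14*x^3 - 26*x^2 - 19*x - 5
which factors as (x - 5)*(x + 1)^4. The eigenvalues (with algebraic multiplicities) are λ = -1 with multiplicity 4, λ = 5 with multiplicity 1.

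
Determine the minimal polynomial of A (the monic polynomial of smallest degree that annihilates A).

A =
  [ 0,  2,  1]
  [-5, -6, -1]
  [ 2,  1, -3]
x^3 + 9*x^2 + 27*x + 27

The characteristic polynomial is χ_A(x) = (x + 3)^3, so the eigenvalues are known. The minimal polynomial is
  m_A(x) = Π_λ (x − λ)^{k_λ}
where k_λ is the size of the *largest* Jordan block for λ (equivalently, the smallest k with (A − λI)^k v = 0 for every generalised eigenvector v of λ).

  λ = -3: largest Jordan block has size 3, contributing (x + 3)^3

So m_A(x) = (x + 3)^3 = x^3 + 9*x^2 + 27*x + 27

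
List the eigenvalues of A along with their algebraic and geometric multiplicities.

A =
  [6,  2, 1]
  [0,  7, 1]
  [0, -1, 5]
λ = 6: alg = 3, geom = 1

Step 1 — factor the characteristic polynomial to read off the algebraic multiplicities:
  χ_A(x) = (x - 6)^3

Step 2 — compute geometric multiplicities via the rank-nullity identity g(λ) = n − rank(A − λI):
  rank(A − (6)·I) = 2, so dim ker(A − (6)·I) = n − 2 = 1

Summary:
  λ = 6: algebraic multiplicity = 3, geometric multiplicity = 1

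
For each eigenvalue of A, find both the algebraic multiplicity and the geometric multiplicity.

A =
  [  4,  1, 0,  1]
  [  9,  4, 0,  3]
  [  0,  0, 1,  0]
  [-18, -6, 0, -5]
λ = 1: alg = 4, geom = 3

Step 1 — factor the characteristic polynomial to read off the algebraic multiplicities:
  χ_A(x) = (x - 1)^4

Step 2 — compute geometric multiplicities via the rank-nullity identity g(λ) = n − rank(A − λI):
  rank(A − (1)·I) = 1, so dim ker(A − (1)·I) = n − 1 = 3

Summary:
  λ = 1: algebraic multiplicity = 4, geometric multiplicity = 3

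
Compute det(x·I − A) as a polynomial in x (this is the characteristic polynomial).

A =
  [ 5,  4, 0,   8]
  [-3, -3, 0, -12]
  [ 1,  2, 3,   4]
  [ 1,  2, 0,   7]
x^4 - 12*x^3 + 54*x^2 - 108*x + 81

Expanding det(x·I − A) (e.g. by cofactor expansion or by noting that A is similar to its Jordan form J, which has the same characteristic polynomial as A) gives
  χ_A(x) = x^4 - 12*x^3 + 54*x^2 - 108*x + 81
which factors as (x - 3)^4. The eigenvalues (with algebraic multiplicities) are λ = 3 with multiplicity 4.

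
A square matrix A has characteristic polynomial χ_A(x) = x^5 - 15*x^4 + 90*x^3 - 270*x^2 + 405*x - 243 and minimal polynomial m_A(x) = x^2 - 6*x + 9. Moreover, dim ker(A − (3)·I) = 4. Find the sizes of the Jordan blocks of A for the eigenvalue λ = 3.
Block sizes for λ = 3: [2, 1, 1, 1]

Step 1 — from the characteristic polynomial, algebraic multiplicity of λ = 3 is 5. From dim ker(A − (3)·I) = 4, there are exactly 4 Jordan blocks for λ = 3.
Step 2 — from the minimal polynomial, the factor (x − 3)^2 tells us the largest block for λ = 3 has size 2.
Step 3 — with total size 5, 4 blocks, and largest block 2, the block sizes (in nonincreasing order) are [2, 1, 1, 1].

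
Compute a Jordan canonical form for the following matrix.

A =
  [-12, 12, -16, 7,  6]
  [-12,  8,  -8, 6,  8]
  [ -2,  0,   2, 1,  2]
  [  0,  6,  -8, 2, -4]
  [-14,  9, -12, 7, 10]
J_2(2) ⊕ J_2(2) ⊕ J_1(2)

The characteristic polynomial is
  det(x·I − A) = x^5 - 10*x^4 + 40*x^3 - 80*x^2 + 80*x - 32 = (x - 2)^5

Eigenvalues and multiplicities (the geometric multiplicity of λ is n − rank(A − λI), which equals the number of Jordan blocks for λ):
  λ = 2: algebraic multiplicity = 5, geometric multiplicity = 3

Determining the block sizes for each eigenvalue:
  λ = 2: with am = 5 and gm = 3, the partition is not yet determined (e.g. several partitions of 5 into 3 parts exist). Let N = A − (2)·I. Computing rank(N^1) = 2, rank(N^2) = 0; the number of blocks of size ≥ j is rank(N^{j−1}) − rank(N^j), giving [3, 2]. So we have 2 block(s) of size 2, 1 block(s) of size 1 → block sizes [2, 2, 1]

Assembling the blocks gives a Jordan form
J =
  [2, 1, 0, 0, 0]
  [0, 2, 0, 0, 0]
  [0, 0, 2, 1, 0]
  [0, 0, 0, 2, 0]
  [0, 0, 0, 0, 2]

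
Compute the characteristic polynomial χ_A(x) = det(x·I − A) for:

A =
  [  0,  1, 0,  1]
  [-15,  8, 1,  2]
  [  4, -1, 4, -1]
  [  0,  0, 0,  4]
x^4 - 16*x^3 + 96*x^2 - 256*x + 256

Expanding det(x·I − A) (e.g. by cofactor expansion or by noting that A is similar to its Jordan form J, which has the same characteristic polynomial as A) gives
  χ_A(x) = x^4 - 16*x^3 + 96*x^2 - 256*x + 256
which factors as (x - 4)^4. The eigenvalues (with algebraic multiplicities) are λ = 4 with multiplicity 4.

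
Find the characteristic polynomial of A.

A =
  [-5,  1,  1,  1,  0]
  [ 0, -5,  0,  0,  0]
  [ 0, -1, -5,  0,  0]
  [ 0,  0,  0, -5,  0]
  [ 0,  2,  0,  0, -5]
x^5 + 25*x^4 + 250*x^3 + 1250*x^2 + 3125*x + 3125

Expanding det(x·I − A) (e.g. by cofactor expansion or by noting that A is similar to its Jordan form J, which has the same characteristic polynomial as A) gives
  χ_A(x) = x^5 + 25*x^4 + 250*x^3 + 1250*x^2 + 3125*x + 3125
which factors as (x + 5)^5. The eigenvalues (with algebraic multiplicities) are λ = -5 with multiplicity 5.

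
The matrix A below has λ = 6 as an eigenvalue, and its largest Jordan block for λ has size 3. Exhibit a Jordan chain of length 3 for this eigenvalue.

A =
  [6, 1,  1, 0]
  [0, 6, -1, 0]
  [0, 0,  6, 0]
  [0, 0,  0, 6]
A Jordan chain for λ = 6 of length 3:
v_1 = (-1, 0, 0, 0)ᵀ
v_2 = (1, -1, 0, 0)ᵀ
v_3 = (0, 0, 1, 0)ᵀ

Let N = A − (6)·I. We want v_3 with N^3 v_3 = 0 but N^2 v_3 ≠ 0; then v_{j-1} := N · v_j for j = 3, …, 2.

Pick v_3 = (0, 0, 1, 0)ᵀ.
Then v_2 = N · v_3 = (1, -1, 0, 0)ᵀ.
Then v_1 = N · v_2 = (-1, 0, 0, 0)ᵀ.

Sanity check: (A − (6)·I) v_1 = (0, 0, 0, 0)ᵀ = 0. ✓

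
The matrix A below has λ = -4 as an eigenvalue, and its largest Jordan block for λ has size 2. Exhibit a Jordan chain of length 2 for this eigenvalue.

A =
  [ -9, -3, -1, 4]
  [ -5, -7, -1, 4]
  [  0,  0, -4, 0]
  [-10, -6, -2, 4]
A Jordan chain for λ = -4 of length 2:
v_1 = (-5, -5, 0, -10)ᵀ
v_2 = (1, 0, 0, 0)ᵀ

Let N = A − (-4)·I. We want v_2 with N^2 v_2 = 0 but N^1 v_2 ≠ 0; then v_{j-1} := N · v_j for j = 2, …, 2.

Pick v_2 = (1, 0, 0, 0)ᵀ.
Then v_1 = N · v_2 = (-5, -5, 0, -10)ᵀ.

Sanity check: (A − (-4)·I) v_1 = (0, 0, 0, 0)ᵀ = 0. ✓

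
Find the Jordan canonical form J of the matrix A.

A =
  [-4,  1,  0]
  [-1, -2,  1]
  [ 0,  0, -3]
J_3(-3)

The characteristic polynomial is
  det(x·I − A) = x^3 + 9*x^2 + 27*x + 27 = (x + 3)^3

Eigenvalues and multiplicities (the geometric multiplicity of λ is n − rank(A − λI), which equals the number of Jordan blocks for λ):
  λ = -3: algebraic multiplicity = 3, geometric multiplicity = 1

Determining the block sizes for each eigenvalue:
  λ = -3: one block (gm = 1), so the single block has size am = 3 → block sizes [3]

Assembling the blocks gives a Jordan form
J =
  [-3,  1,  0]
  [ 0, -3,  1]
  [ 0,  0, -3]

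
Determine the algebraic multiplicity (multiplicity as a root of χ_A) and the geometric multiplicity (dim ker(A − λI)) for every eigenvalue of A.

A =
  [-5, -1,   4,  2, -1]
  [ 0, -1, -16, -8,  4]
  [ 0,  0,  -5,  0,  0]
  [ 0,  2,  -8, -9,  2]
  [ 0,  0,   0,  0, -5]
λ = -5: alg = 5, geom = 4

Step 1 — factor the characteristic polynomial to read off the algebraic multiplicities:
  χ_A(x) = (x + 5)^5

Step 2 — compute geometric multiplicities via the rank-nullity identity g(λ) = n − rank(A − λI):
  rank(A − (-5)·I) = 1, so dim ker(A − (-5)·I) = n − 1 = 4

Summary:
  λ = -5: algebraic multiplicity = 5, geometric multiplicity = 4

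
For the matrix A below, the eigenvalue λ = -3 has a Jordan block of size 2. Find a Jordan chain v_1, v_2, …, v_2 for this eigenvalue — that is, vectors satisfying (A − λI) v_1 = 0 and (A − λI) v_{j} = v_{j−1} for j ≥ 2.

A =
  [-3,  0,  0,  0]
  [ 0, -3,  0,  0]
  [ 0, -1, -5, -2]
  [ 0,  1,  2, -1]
A Jordan chain for λ = -3 of length 2:
v_1 = (0, 0, -1, 1)ᵀ
v_2 = (0, 1, 0, 0)ᵀ

Let N = A − (-3)·I. We want v_2 with N^2 v_2 = 0 but N^1 v_2 ≠ 0; then v_{j-1} := N · v_j for j = 2, …, 2.

Pick v_2 = (0, 1, 0, 0)ᵀ.
Then v_1 = N · v_2 = (0, 0, -1, 1)ᵀ.

Sanity check: (A − (-3)·I) v_1 = (0, 0, 0, 0)ᵀ = 0. ✓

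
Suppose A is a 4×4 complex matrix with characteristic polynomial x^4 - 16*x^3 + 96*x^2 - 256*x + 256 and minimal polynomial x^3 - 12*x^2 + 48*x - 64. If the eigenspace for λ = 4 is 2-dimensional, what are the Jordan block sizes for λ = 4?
Block sizes for λ = 4: [3, 1]

Step 1 — from the characteristic polynomial, algebraic multiplicity of λ = 4 is 4. From dim ker(A − (4)·I) = 2, there are exactly 2 Jordan blocks for λ = 4.
Step 2 — from the minimal polynomial, the factor (x − 4)^3 tells us the largest block for λ = 4 has size 3.
Step 3 — with total size 4, 2 blocks, and largest block 3, the block sizes (in nonincreasing order) are [3, 1].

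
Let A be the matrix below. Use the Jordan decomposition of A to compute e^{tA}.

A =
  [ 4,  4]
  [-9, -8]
e^{tA} =
  [6*t*exp(-2*t) + exp(-2*t), 4*t*exp(-2*t)]
  [-9*t*exp(-2*t), -6*t*exp(-2*t) + exp(-2*t)]

Strategy: write A = P · J · P⁻¹ where J is a Jordan canonical form, so e^{tA} = P · e^{tJ} · P⁻¹, and e^{tJ} can be computed block-by-block.

A has Jordan form
J =
  [-2,  1]
  [ 0, -2]
(up to reordering of blocks).

Per-block formulas:
  For a 2×2 Jordan block J_2(-2): exp(t · J_2(-2)) = e^(-2t)·(I + t·N), where N is the 2×2 nilpotent shift.

After assembling e^{tJ} and conjugating by P, we get:

e^{tA} =
  [6*t*exp(-2*t) + exp(-2*t), 4*t*exp(-2*t)]
  [-9*t*exp(-2*t), -6*t*exp(-2*t) + exp(-2*t)]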